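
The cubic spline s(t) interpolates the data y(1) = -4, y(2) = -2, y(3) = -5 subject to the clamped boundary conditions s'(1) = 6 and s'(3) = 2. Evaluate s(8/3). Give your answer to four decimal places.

Let σ_i = s''(x_i). Step sizes h_i = 1, 1; slopes of the chords Δ_i = (y_(i+1) - y_i)/h_i = 2, -3.
  1·σ_0 + 4·σ_1 + 1·σ_2 = 6(Δ_1 - Δ_0) = -30
Clamped end conditions give two more equations: 2h_0·σ_0 + h_0·σ_1 = 6(Δ_0 - s'(1)) = -24 and h_1·σ_1 + 2h_1·σ_2 = 6(s'(3) - Δ_1) = 30.
Hence σ_0 = -13/2, σ_1 = -11, σ_2 = 41/2.
On [2, 3], s(t) = -2 - 11/4·(t - 2) - 11/2·(t - 2)² + 21/4·(t - 2)³.
With (t - 2) = 2/3: s(8/3) = -85/18.

-4.7222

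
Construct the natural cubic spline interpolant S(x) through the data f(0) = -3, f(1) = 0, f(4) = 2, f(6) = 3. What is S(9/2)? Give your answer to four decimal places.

2.1452

With m_i denoting the second derivative at x_i, h_i = 1, 3, 2, and Δ_i = (y_(i+1) − y_i)/h_i = 3, 2/3, 1/2:
  1·m_0 + 8·m_1 + 3·m_2 = 6(Δ_1 - Δ_0) = -14
  3·m_1 + 10·m_2 + 2·m_3 = 6(Δ_2 - Δ_1) = -1
Natural end conditions: m_0 = m_3 = 0.
Hence m_0 = 0, m_1 = -137/71, m_2 = 34/71, m_3 = 0.
On [4, 6], S(x) = 2 + 77/426·(x - 4) + 17/71·(x - 4)² - 17/426·(x - 4)³.
With (x - 4) = 1/2: S(9/2) = 2437/1136.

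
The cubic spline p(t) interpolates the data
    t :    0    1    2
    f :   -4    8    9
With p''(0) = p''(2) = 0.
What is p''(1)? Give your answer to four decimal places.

Let M_i = p''(x_i). Step sizes h_i = 1, 1; slopes of the chords Δ_i = (y_(i+1) - y_i)/h_i = 12, 1.
  1·M_0 + 4·M_1 + 1·M_2 = 6(Δ_1 - Δ_0) = -66
Natural end conditions: M_0 = M_2 = 0.
Hence M_0 = 0, M_1 = -33/2, M_2 = 0.

-16.5000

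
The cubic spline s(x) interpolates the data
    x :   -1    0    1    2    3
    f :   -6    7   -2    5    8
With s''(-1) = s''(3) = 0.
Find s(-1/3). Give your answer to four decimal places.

Let M_i = s''(x_i). Step sizes h_i = 1, 1, 1, 1; slopes of the chords Δ_i = (y_(i+1) - y_i)/h_i = 13, -9, 7, 3.
  1·M_0 + 4·M_1 + 1·M_2 = 6(Δ_1 - Δ_0) = -132
  1·M_1 + 4·M_2 + 1·M_3 = 6(Δ_2 - Δ_1) = 96
  1·M_2 + 4·M_3 + 1·M_4 = 6(Δ_3 - Δ_2) = -24
Natural end conditions: M_0 = M_4 = 0.
Solving: M_0 = 0, M_1 = -597/14, M_2 = 270/7, M_3 = -219/14, M_4 = 0.
On [-1, 0], s(x) = -6 + 563/28·(x + 1) + 0·(x + 1)² - 199/28·(x + 1)³.
With (x + 1) = 2/3: s(-1/3) = 2003/378.

5.2989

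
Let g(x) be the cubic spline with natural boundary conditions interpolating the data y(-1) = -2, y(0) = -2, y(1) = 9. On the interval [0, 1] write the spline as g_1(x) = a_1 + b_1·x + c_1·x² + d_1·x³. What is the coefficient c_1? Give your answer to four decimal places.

Put σ_i = g'' at the i-th knot. Here h = (1, 1) and Δ = (0, 11), so the interior equations h_(i-1)·σ_(i-1) + 2(h_(i-1)+h_i)·σ_i + h_i·σ_(i+1) = 6(Δ_i − Δ_(i-1)) read
  1·σ_0 + 4·σ_1 + 1·σ_2 = 6(Δ_1 - Δ_0) = 66
Natural end conditions: σ_0 = σ_2 = 0.
Hence σ_0 = 0, σ_1 = 33/2, σ_2 = 0.
On [0, 1], with g_1(x) = a_1 + b_1·x + c_1·x² + d_1·x³: c_1 = σ_1/2 = 33/4, d_1 = (σ_2 - σ_1)/(6h_1) = -11/4, b_1 = Δ_1 - h_1(2σ_1 + σ_2)/6 = 11/2.

8.2500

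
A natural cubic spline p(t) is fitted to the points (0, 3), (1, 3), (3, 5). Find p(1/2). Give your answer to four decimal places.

2.9375

Put M_i = p'' at the i-th knot. Here h = (1, 2) and Δ = (0, 1), so the interior equations h_(i-1)·M_(i-1) + 2(h_(i-1)+h_i)·M_i + h_i·M_(i+1) = 6(Δ_i − Δ_(i-1)) read
  1·M_0 + 6·M_1 + 2·M_2 = 6(Δ_1 - Δ_0) = 6
Natural end conditions: M_0 = M_2 = 0.
Solving the tridiagonal system: M_0 = 0, M_1 = 1, M_2 = 0.
On [0, 1], p(t) = 3 - 1/6·t + 0·t² + 1/6·t³.
With t = 1/2: p(1/2) = 47/16.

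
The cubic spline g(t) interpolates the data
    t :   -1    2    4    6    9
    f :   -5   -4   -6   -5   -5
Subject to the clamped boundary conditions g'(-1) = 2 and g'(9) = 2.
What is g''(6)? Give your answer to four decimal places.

-1.4529

Write M_i for g''(x_i). With h_i = 3, 2, 2, 3 and divided differences Δ_i = 1/3, -1, 1/2, 0, the continuity of g' gives the tridiagonal system
  3·M_0 + 10·M_1 + 2·M_2 = 6(Δ_1 - Δ_0) = -8
  2·M_1 + 8·M_2 + 2·M_3 = 6(Δ_2 - Δ_1) = 9
  2·M_2 + 10·M_3 + 3·M_4 = 6(Δ_3 - Δ_2) = -3
Clamped end conditions give two more equations: 2h_0·M_0 + h_0·M_1 = 6(Δ_0 - g'(-1)) = -10 and h_3·M_3 + 2h_3·M_4 = 6(g'(9) - Δ_3) = 12.
Solving: M_0 = -1319/1020, M_1 = -127/170, M_2 = 67/40, M_3 = -247/170, M_4 = 927/340.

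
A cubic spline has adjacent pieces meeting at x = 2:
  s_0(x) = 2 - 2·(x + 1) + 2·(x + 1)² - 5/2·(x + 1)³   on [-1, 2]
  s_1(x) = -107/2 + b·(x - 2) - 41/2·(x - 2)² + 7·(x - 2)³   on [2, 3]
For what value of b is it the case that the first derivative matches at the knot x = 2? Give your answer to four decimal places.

s_0'(x) = -2 + 4·(x + 1) - 15/2·(x + 1)², so s_0'(2) = -115/2. On the right, s_1'(2) = b, so b = -115/2.

-57.5000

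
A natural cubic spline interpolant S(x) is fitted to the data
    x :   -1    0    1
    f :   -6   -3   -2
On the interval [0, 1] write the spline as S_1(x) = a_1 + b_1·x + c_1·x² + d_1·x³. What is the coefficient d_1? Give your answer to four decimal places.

0.5000

Put σ_i = S'' at the i-th knot. Here h = (1, 1) and Δ = (3, 1), so the interior equations h_(i-1)·σ_(i-1) + 2(h_(i-1)+h_i)·σ_i + h_i·σ_(i+1) = 6(Δ_i − Δ_(i-1)) read
  1·σ_0 + 4·σ_1 + 1·σ_2 = 6(Δ_1 - Δ_0) = -12
Natural end conditions: σ_0 = σ_2 = 0.
Solving the tridiagonal system: σ_0 = 0, σ_1 = -3, σ_2 = 0.
On [0, 1], with S_1(x) = a_1 + b_1·x + c_1·x² + d_1·x³: c_1 = σ_1/2 = -3/2, d_1 = (σ_2 - σ_1)/(6h_1) = 1/2, b_1 = Δ_1 - h_1(2σ_1 + σ_2)/6 = 2.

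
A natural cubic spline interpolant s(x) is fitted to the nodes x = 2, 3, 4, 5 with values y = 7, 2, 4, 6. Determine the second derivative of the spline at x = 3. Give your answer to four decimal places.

Put M_i = s'' at the i-th knot. Here h = (1, 1, 1) and Δ = (-5, 2, 2), so the interior equations h_(i-1)·M_(i-1) + 2(h_(i-1)+h_i)·M_i + h_i·M_(i+1) = 6(Δ_i − Δ_(i-1)) read
  1·M_0 + 4·M_1 + 1·M_2 = 6(Δ_1 - Δ_0) = 42
  1·M_1 + 4·M_2 + 1·M_3 = 6(Δ_2 - Δ_1) = 0
Natural end conditions: M_0 = M_3 = 0.
Forward elimination and back-substitution give M_0 = 0, M_1 = 56/5, M_2 = -14/5, M_3 = 0.

11.2000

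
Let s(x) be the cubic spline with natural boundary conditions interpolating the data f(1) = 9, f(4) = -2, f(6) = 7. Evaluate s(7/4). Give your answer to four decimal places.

With M_i denoting the second derivative at x_i, h_i = 3, 2, and Δ_i = (y_(i+1) − y_i)/h_i = -11/3, 9/2:
  3·M_0 + 10·M_1 + 2·M_2 = 6(Δ_1 - Δ_0) = 49
Natural end conditions: M_0 = M_2 = 0.
Forward elimination and back-substitution give M_0 = 0, M_1 = 49/10, M_2 = 0.
On [1, 4], s(x) = 9 - 367/60·(x - 1) + 0·(x - 1)² + 49/180·(x - 1)³.
With (x - 1) = 3/4: s(7/4) = 1159/256.

4.5273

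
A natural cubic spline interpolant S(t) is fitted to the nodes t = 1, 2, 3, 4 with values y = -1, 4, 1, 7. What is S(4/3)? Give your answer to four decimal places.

Write M_i for S''(x_i). With h_i = 1, 1, 1 and divided differences Δ_i = 5, -3, 6, the continuity of S' gives the tridiagonal system
  1·M_0 + 4·M_1 + 1·M_2 = 6(Δ_1 - Δ_0) = -48
  1·M_1 + 4·M_2 + 1·M_3 = 6(Δ_2 - Δ_1) = 54
Natural end conditions: M_0 = M_3 = 0.
Forward elimination and back-substitution give M_0 = 0, M_1 = -82/5, M_2 = 88/5, M_3 = 0.
On [1, 2], S(t) = -1 + 116/15·(t - 1) + 0·(t - 1)² - 41/15·(t - 1)³.
With (t - 1) = 1/3: S(4/3) = 598/405.

1.4765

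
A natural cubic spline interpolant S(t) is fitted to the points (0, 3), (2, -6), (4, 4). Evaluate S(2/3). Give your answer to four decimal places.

Let M_i = S''(x_i). Step sizes h_i = 2, 2; slopes of the chords Δ_i = (y_(i+1) - y_i)/h_i = -9/2, 5.
  2·M_0 + 8·M_1 + 2·M_2 = 6(Δ_1 - Δ_0) = 57
Natural end conditions: M_0 = M_2 = 0.
Forward elimination and back-substitution give M_0 = 0, M_1 = 57/8, M_2 = 0.
On [0, 2], S(t) = 3 - 55/8·t + 0·t² + 19/32·t³.
With t = 2/3: S(2/3) = -38/27.

-1.4074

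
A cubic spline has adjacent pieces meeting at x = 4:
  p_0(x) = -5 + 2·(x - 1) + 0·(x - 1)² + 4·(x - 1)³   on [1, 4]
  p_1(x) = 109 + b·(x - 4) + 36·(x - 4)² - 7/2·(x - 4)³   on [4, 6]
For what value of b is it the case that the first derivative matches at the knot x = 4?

110

p_0'(x) = 2 + 0·(x - 1) + 12·(x - 1)², so p_0'(4) = 110. On the right, p_1'(4) = b, so b = 110.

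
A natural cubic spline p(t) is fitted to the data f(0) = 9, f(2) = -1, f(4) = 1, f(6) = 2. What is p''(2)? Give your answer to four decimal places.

With M_i denoting the second derivative at x_i, h_i = 2, 2, 2, and Δ_i = (y_(i+1) − y_i)/h_i = -5, 1, 1/2:
  2·M_0 + 8·M_1 + 2·M_2 = 6(Δ_1 - Δ_0) = 36
  2·M_1 + 8·M_2 + 2·M_3 = 6(Δ_2 - Δ_1) = -3
Natural end conditions: M_0 = M_3 = 0.
Forward elimination and back-substitution give M_0 = 0, M_1 = 49/10, M_2 = -8/5, M_3 = 0.

4.9000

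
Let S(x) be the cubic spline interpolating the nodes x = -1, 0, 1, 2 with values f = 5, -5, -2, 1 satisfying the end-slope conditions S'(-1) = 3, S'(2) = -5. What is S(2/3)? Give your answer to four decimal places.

Let M_i = S''(x_i). Step sizes h_i = 1, 1, 1; slopes of the chords Δ_i = (y_(i+1) - y_i)/h_i = -10, 3, 3.
  1·M_0 + 4·M_1 + 1·M_2 = 6(Δ_1 - Δ_0) = 78
  1·M_1 + 4·M_2 + 1·M_3 = 6(Δ_2 - Δ_1) = 0
Clamped end conditions give two more equations: 2h_0·M_0 + h_0·M_1 = 6(Δ_0 - S'(-1)) = -78 and h_2·M_2 + 2h_2·M_3 = 6(S'(2) - Δ_2) = -48.
Solving: M_0 = -842/15, M_1 = 514/15, M_2 = -44/15, M_3 = -338/15.
On [0, 1], S(x) = -5 - 119/15·x + 257/15·x² - 31/5·x³.
With x = 2/3: S(2/3) = -203/45.

-4.5111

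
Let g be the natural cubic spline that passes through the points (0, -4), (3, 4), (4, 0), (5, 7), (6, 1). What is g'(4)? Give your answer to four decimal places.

Let M_i = g''(x_i). Step sizes h_i = 3, 1, 1, 1; slopes of the chords Δ_i = (y_(i+1) - y_i)/h_i = 8/3, -4, 7, -6.
  3·M_0 + 8·M_1 + 1·M_2 = 6(Δ_1 - Δ_0) = -40
  1·M_1 + 4·M_2 + 1·M_3 = 6(Δ_2 - Δ_1) = 66
  1·M_2 + 4·M_3 + 1·M_4 = 6(Δ_3 - Δ_2) = -78
Natural end conditions: M_0 = M_4 = 0.
Hence M_0 = 0, M_1 = -471/58, M_2 = 724/29, M_3 = -1493/58, M_4 = 0.
On [4, 5], g'(t) = b_2 + 2c_2·(t - 4) + 3d_2·(t - 4)² with b_2 = Δ_2 - h_2(2M_2 + M_3)/6 = 1033/348, c_2 = M_2/2 = 362/29, d_2 = (M_3 - M_2)/(6h_2) = -2941/348. So g'(4) = 1033/348.

2.9684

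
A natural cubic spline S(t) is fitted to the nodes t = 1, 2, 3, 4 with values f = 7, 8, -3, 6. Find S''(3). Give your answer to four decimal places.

Put M_i = S'' at the i-th knot. Here h = (1, 1, 1) and Δ = (1, -11, 9), so the interior equations h_(i-1)·M_(i-1) + 2(h_(i-1)+h_i)·M_i + h_i·M_(i+1) = 6(Δ_i − Δ_(i-1)) read
  1·M_0 + 4·M_1 + 1·M_2 = 6(Δ_1 - Δ_0) = -72
  1·M_1 + 4·M_2 + 1·M_3 = 6(Δ_2 - Δ_1) = 120
Natural end conditions: M_0 = M_3 = 0.
Solving: M_0 = 0, M_1 = -136/5, M_2 = 184/5, M_3 = 0.

36.8000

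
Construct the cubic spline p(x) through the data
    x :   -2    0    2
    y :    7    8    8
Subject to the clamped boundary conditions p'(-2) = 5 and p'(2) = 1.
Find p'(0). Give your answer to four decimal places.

Put m_i = p'' at the i-th knot. Here h = (2, 2) and Δ = (1/2, 0), so the interior equations h_(i-1)·m_(i-1) + 2(h_(i-1)+h_i)·m_i + h_i·m_(i+1) = 6(Δ_i − Δ_(i-1)) read
  2·m_0 + 8·m_1 + 2·m_2 = 6(Δ_1 - Δ_0) = -3
Clamped end conditions give two more equations: 2h_0·m_0 + h_0·m_1 = 6(Δ_0 - p'(-2)) = -27 and h_1·m_1 + 2h_1·m_2 = 6(p'(2) - Δ_1) = 6.
Forward elimination and back-substitution give m_0 = -59/8, m_1 = 5/4, m_2 = 7/8.
On [0, 2], p'(x) = b_1 + 2c_1·x + 3d_1·x² with b_1 = Δ_1 - h_1(2m_1 + m_2)/6 = -9/8, c_1 = m_1/2 = 5/8, d_1 = (m_2 - m_1)/(6h_1) = -1/32. So p'(0) = -9/8.

-1.1250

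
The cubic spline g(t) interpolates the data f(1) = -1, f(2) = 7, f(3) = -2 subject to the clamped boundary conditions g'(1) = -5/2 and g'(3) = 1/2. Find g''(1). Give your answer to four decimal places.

Put M_i = g'' at the i-th knot. Here h = (1, 1) and Δ = (8, -9), so the interior equations h_(i-1)·M_(i-1) + 2(h_(i-1)+h_i)·M_i + h_i·M_(i+1) = 6(Δ_i − Δ_(i-1)) read
  1·M_0 + 4·M_1 + 1·M_2 = 6(Δ_1 - Δ_0) = -102
Clamped end conditions give two more equations: 2h_0·M_0 + h_0·M_1 = 6(Δ_0 - g'(1)) = 63 and h_1·M_1 + 2h_1·M_2 = 6(g'(3) - Δ_1) = 57.
Solving the tridiagonal system: M_0 = 117/2, M_1 = -54, M_2 = 111/2.

58.5000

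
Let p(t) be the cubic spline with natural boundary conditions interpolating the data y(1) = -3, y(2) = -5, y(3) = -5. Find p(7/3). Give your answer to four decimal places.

With m_i denoting the second derivative at x_i, h_i = 1, 1, and Δ_i = (y_(i+1) − y_i)/h_i = -2, 0:
  1·m_0 + 4·m_1 + 1·m_2 = 6(Δ_1 - Δ_0) = 12
Natural end conditions: m_0 = m_2 = 0.
Forward elimination and back-substitution give m_0 = 0, m_1 = 3, m_2 = 0.
On [2, 3], p(t) = -5 - 1·(t - 2) + 3/2·(t - 2)² - 1/2·(t - 2)³.
With (t - 2) = 1/3: p(7/3) = -140/27.

-5.1852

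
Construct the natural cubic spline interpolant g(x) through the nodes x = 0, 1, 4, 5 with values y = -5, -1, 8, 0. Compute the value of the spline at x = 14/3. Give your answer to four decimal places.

3.1246

Write σ_i for g''(x_i). With h_i = 1, 3, 1 and divided differences Δ_i = 4, 3, -8, the continuity of g' gives the tridiagonal system
  1·σ_0 + 8·σ_1 + 3·σ_2 = 6(Δ_1 - Δ_0) = -6
  3·σ_1 + 8·σ_2 + 1·σ_3 = 6(Δ_2 - Δ_1) = -66
Natural end conditions: σ_0 = σ_3 = 0.
Solving the tridiagonal system: σ_0 = 0, σ_1 = 30/11, σ_2 = -102/11, σ_3 = 0.
On [4, 5], g(x) = 8 - 54/11·(x - 4) - 51/11·(x - 4)² + 17/11·(x - 4)³.
With (x - 4) = 2/3: g(14/3) = 928/297.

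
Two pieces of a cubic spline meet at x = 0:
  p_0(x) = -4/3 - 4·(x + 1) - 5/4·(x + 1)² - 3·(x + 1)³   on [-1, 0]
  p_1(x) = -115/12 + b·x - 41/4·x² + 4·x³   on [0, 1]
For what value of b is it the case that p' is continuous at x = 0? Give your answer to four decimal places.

p_0'(x) = -4 - 5/2·(x + 1) - 9·(x + 1)², so p_0'(0) = -31/2. On the right, p_1'(0) = b, so b = -31/2.

-15.5000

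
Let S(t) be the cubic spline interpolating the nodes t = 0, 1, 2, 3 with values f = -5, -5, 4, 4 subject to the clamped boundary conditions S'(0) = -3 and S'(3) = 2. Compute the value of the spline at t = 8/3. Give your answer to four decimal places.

Put m_i = S'' at the i-th knot. Here h = (1, 1, 1) and Δ = (0, 9, 0), so the interior equations h_(i-1)·m_(i-1) + 2(h_(i-1)+h_i)·m_i + h_i·m_(i+1) = 6(Δ_i − Δ_(i-1)) read
  1·m_0 + 4·m_1 + 1·m_2 = 6(Δ_1 - Δ_0) = 54
  1·m_1 + 4·m_2 + 1·m_3 = 6(Δ_2 - Δ_1) = -54
Clamped end conditions give two more equations: 2h_0·m_0 + h_0·m_1 = 6(Δ_0 - S'(0)) = 18 and h_2·m_2 + 2h_2·m_3 = 6(S'(3) - Δ_2) = 12.
Forward elimination and back-substitution give m_0 = -2/3, m_1 = 58/3, m_2 = -68/3, m_3 = 52/3.
On [2, 3], S(t) = 4 + 14/3·(t - 2) - 34/3·(t - 2)² + 20/3·(t - 2)³.
With (t - 2) = 2/3: S(8/3) = 328/81.

4.0494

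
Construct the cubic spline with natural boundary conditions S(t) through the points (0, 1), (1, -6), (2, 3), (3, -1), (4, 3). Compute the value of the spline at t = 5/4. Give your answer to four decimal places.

-4.2355

Put M_i = S'' at the i-th knot. Here h = (1, 1, 1, 1) and Δ = (-7, 9, -4, 4), so the interior equations h_(i-1)·M_(i-1) + 2(h_(i-1)+h_i)·M_i + h_i·M_(i+1) = 6(Δ_i − Δ_(i-1)) read
  1·M_0 + 4·M_1 + 1·M_2 = 6(Δ_1 - Δ_0) = 96
  1·M_1 + 4·M_2 + 1·M_3 = 6(Δ_2 - Δ_1) = -78
  1·M_2 + 4·M_3 + 1·M_4 = 6(Δ_3 - Δ_2) = 48
Natural end conditions: M_0 = M_4 = 0.
Forward elimination and back-substitution give M_0 = 0, M_1 = 225/7, M_2 = -228/7, M_3 = 141/7, M_4 = 0.
On [1, 2], S(t) = -6 + 26/7·(t - 1) + 225/14·(t - 1)² - 151/14·(t - 1)³.
With (t - 1) = 1/4: S(5/4) = -3795/896.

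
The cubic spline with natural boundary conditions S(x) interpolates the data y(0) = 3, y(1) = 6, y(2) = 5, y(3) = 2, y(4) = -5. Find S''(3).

-6

With M_i denoting the second derivative at x_i, h_i = 1, 1, 1, 1, and Δ_i = (y_(i+1) − y_i)/h_i = 3, -1, -3, -7:
  1·M_0 + 4·M_1 + 1·M_2 = 6(Δ_1 - Δ_0) = -24
  1·M_1 + 4·M_2 + 1·M_3 = 6(Δ_2 - Δ_1) = -12
  1·M_2 + 4·M_3 + 1·M_4 = 6(Δ_3 - Δ_2) = -24
Natural end conditions: M_0 = M_4 = 0.
Solving: M_0 = 0, M_1 = -6, M_2 = 0, M_3 = -6, M_4 = 0.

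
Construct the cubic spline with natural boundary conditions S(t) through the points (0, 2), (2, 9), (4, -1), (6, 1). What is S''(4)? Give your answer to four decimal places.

Let σ_i = S''(x_i). Step sizes h_i = 2, 2, 2; slopes of the chords Δ_i = (y_(i+1) - y_i)/h_i = 7/2, -5, 1.
  2·σ_0 + 8·σ_1 + 2·σ_2 = 6(Δ_1 - Δ_0) = -51
  2·σ_1 + 8·σ_2 + 2·σ_3 = 6(Δ_2 - Δ_1) = 36
Natural end conditions: σ_0 = σ_3 = 0.
Forward elimination and back-substitution give σ_0 = 0, σ_1 = -8, σ_2 = 13/2, σ_3 = 0.

6.5000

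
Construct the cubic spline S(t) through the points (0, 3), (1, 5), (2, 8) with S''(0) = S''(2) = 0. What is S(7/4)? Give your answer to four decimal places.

7.1914

Let M_i = S''(x_i). Step sizes h_i = 1, 1; slopes of the chords Δ_i = (y_(i+1) - y_i)/h_i = 2, 3.
  1·M_0 + 4·M_1 + 1·M_2 = 6(Δ_1 - Δ_0) = 6
Natural end conditions: M_0 = M_2 = 0.
Forward elimination and back-substitution give M_0 = 0, M_1 = 3/2, M_2 = 0.
On [1, 2], S(t) = 5 + 5/2·(t - 1) + 3/4·(t - 1)² - 1/4·(t - 1)³.
With (t - 1) = 3/4: S(7/4) = 1841/256.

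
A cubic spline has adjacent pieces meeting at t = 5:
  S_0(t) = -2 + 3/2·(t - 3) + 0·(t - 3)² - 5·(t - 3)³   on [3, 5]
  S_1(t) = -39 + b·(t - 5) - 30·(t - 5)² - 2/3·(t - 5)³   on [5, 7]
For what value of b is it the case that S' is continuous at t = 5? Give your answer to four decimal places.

-58.5000

S_0'(t) = 3/2 + 0·(t - 3) - 15·(t - 3)², so S_0'(5) = -117/2. On the right, S_1'(5) = b, so b = -117/2.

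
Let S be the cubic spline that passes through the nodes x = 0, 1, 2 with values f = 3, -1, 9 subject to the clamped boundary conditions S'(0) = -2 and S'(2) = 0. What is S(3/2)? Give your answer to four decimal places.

With m_i denoting the second derivative at x_i, h_i = 1, 1, and Δ_i = (y_(i+1) − y_i)/h_i = -4, 10:
  1·m_0 + 4·m_1 + 1·m_2 = 6(Δ_1 - Δ_0) = 84
Clamped end conditions give two more equations: 2h_0·m_0 + h_0·m_1 = 6(Δ_0 - S'(0)) = -12 and h_1·m_1 + 2h_1·m_2 = 6(S'(2) - Δ_1) = -60.
Forward elimination and back-substitution give m_0 = -26, m_1 = 40, m_2 = -50.
On [1, 2], S(x) = -1 + 5·(x - 1) + 20·(x - 1)² - 15·(x - 1)³.
With (x - 1) = 1/2: S(3/2) = 37/8.

4.6250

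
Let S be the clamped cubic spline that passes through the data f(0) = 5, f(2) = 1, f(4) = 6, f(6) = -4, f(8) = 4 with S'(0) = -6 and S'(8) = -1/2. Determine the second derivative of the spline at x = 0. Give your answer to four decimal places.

3.5000

With M_i denoting the second derivative at x_i, h_i = 2, 2, 2, 2, and Δ_i = (y_(i+1) − y_i)/h_i = -2, 5/2, -5, 4:
  2·M_0 + 8·M_1 + 2·M_2 = 6(Δ_1 - Δ_0) = 27
  2·M_1 + 8·M_2 + 2·M_3 = 6(Δ_2 - Δ_1) = -45
  2·M_2 + 8·M_3 + 2·M_4 = 6(Δ_3 - Δ_2) = 54
Clamped end conditions give two more equations: 2h_0·M_0 + h_0·M_1 = 6(Δ_0 - S'(0)) = 24 and h_3·M_3 + 2h_3·M_4 = 6(S'(8) - Δ_3) = -27.
Hence M_0 = 7/2, M_1 = 5, M_2 = -10, M_3 = 25/2, M_4 = -13.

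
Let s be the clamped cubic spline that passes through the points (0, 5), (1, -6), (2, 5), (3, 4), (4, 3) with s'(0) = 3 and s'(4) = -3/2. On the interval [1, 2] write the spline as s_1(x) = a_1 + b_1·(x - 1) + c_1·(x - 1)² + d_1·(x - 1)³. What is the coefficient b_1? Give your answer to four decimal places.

With M_i denoting the second derivative at x_i, h_i = 1, 1, 1, 1, and Δ_i = (y_(i+1) − y_i)/h_i = -11, 11, -1, -1:
  1·M_0 + 4·M_1 + 1·M_2 = 6(Δ_1 - Δ_0) = 132
  1·M_1 + 4·M_2 + 1·M_3 = 6(Δ_2 - Δ_1) = -72
  1·M_2 + 4·M_3 + 1·M_4 = 6(Δ_3 - Δ_2) = 0
Clamped end conditions give two more equations: 2h_0·M_0 + h_0·M_1 = 6(Δ_0 - s'(0)) = -84 and h_3·M_3 + 2h_3·M_4 = 6(s'(4) - Δ_3) = -3.
Solving the tridiagonal system: M_0 = -4029/56, M_1 = 1677/28, M_2 = -285/8, M_3 = 297/28, M_4 = -381/56.
On [1, 2], with s_1(x) = a_1 + b_1·(x - 1) + c_1·(x - 1)² + d_1·(x - 1)³: c_1 = M_1/2 = 1677/56, d_1 = (M_2 - M_1)/(6h_1) = -1783/112, b_1 = Δ_1 - h_1(2M_1 + M_2)/6 = -339/112.

-3.0268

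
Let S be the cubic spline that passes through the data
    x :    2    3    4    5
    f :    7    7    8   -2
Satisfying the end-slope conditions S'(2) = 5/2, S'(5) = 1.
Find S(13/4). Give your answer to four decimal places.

7.7891

Let m_i = S''(x_i). Step sizes h_i = 1, 1, 1; slopes of the chords Δ_i = (y_(i+1) - y_i)/h_i = 0, 1, -10.
  1·m_0 + 4·m_1 + 1·m_2 = 6(Δ_1 - Δ_0) = 6
  1·m_1 + 4·m_2 + 1·m_3 = 6(Δ_2 - Δ_1) = -66
Clamped end conditions give two more equations: 2h_0·m_0 + h_0·m_1 = 6(Δ_0 - S'(2)) = -15 and h_2·m_2 + 2h_2·m_3 = 6(S'(5) - Δ_2) = 66.
Forward elimination and back-substitution give m_0 = -14, m_1 = 13, m_2 = -32, m_3 = 49.
On [3, 4], S(x) = 7 + 2·(x - 3) + 13/2·(x - 3)² - 15/2·(x - 3)³.
With (x - 3) = 1/4: S(13/4) = 997/128.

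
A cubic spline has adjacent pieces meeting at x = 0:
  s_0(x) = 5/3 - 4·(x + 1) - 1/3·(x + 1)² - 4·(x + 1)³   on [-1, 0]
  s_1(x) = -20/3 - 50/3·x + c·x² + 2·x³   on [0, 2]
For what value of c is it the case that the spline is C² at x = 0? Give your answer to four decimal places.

s_0''(x) = -2/3 - 24·(x + 1), so s_0''(0) = -74/3. On the right, s_1''(0) = 2c, so c = -37/3.

-12.3333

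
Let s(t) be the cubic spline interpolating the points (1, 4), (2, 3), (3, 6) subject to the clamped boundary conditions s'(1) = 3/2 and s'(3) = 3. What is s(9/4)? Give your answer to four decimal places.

Write M_i for s''(x_i). With h_i = 1, 1 and divided differences Δ_i = -1, 3, the continuity of s' gives the tridiagonal system
  1·M_0 + 4·M_1 + 1·M_2 = 6(Δ_1 - Δ_0) = 24
Clamped end conditions give two more equations: 2h_0·M_0 + h_0·M_1 = 6(Δ_0 - s'(1)) = -15 and h_1·M_1 + 2h_1·M_2 = 6(s'(3) - Δ_1) = 0.
Forward elimination and back-substitution give M_0 = -51/4, M_1 = 21/2, M_2 = -21/4.
On [2, 3], s(t) = 3 + 3/8·(t - 2) + 21/4·(t - 2)² - 21/8·(t - 2)³.
With (t - 2) = 1/4: s(9/4) = 1731/512.

3.3809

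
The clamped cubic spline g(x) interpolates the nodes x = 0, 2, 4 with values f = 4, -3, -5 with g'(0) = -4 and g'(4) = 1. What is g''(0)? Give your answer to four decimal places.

With M_i denoting the second derivative at x_i, h_i = 2, 2, and Δ_i = (y_(i+1) − y_i)/h_i = -7/2, -1:
  2·M_0 + 8·M_1 + 2·M_2 = 6(Δ_1 - Δ_0) = 15
Clamped end conditions give two more equations: 2h_0·M_0 + h_0·M_1 = 6(Δ_0 - g'(0)) = 3 and h_1·M_1 + 2h_1·M_2 = 6(g'(4) - Δ_1) = 12.
Hence M_0 = 1/8, M_1 = 5/4, M_2 = 19/8.

0.1250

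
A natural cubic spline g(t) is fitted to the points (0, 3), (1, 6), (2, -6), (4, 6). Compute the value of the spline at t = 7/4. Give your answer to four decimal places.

-3.1406

Write M_i for g''(x_i). With h_i = 1, 1, 2 and divided differences Δ_i = 3, -12, 6, the continuity of g' gives the tridiagonal system
  1·M_0 + 4·M_1 + 1·M_2 = 6(Δ_1 - Δ_0) = -90
  1·M_1 + 6·M_2 + 2·M_3 = 6(Δ_2 - Δ_1) = 108
Natural end conditions: M_0 = M_3 = 0.
Solving the tridiagonal system: M_0 = 0, M_1 = -648/23, M_2 = 522/23, M_3 = 0.
On [1, 2], g(t) = 6 - 147/23·(t - 1) - 324/23·(t - 1)² + 195/23·(t - 1)³.
With (t - 1) = 3/4: g(7/4) = -201/64.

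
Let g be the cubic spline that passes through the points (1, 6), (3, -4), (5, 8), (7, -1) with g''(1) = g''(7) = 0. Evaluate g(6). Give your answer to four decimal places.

Let m_i = g''(x_i). Step sizes h_i = 2, 2, 2; slopes of the chords Δ_i = (y_(i+1) - y_i)/h_i = -5, 6, -9/2.
  2·m_0 + 8·m_1 + 2·m_2 = 6(Δ_1 - Δ_0) = 66
  2·m_1 + 8·m_2 + 2·m_3 = 6(Δ_2 - Δ_1) = -63
Natural end conditions: m_0 = m_3 = 0.
Hence m_0 = 0, m_1 = 109/10, m_2 = -53/5, m_3 = 0.
On [5, 7], g(x) = 8 + 77/30·(x - 5) - 53/10·(x - 5)² + 53/60·(x - 5)³.
With (x - 5) = 1: g(6) = 123/20.

6.1500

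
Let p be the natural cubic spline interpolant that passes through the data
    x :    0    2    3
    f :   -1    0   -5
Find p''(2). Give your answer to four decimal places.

-5.5000

Let M_i = p''(x_i). Step sizes h_i = 2, 1; slopes of the chords Δ_i = (y_(i+1) - y_i)/h_i = 1/2, -5.
  2·M_0 + 6·M_1 + 1·M_2 = 6(Δ_1 - Δ_0) = -33
Natural end conditions: M_0 = M_2 = 0.
Solving: M_0 = 0, M_1 = -11/2, M_2 = 0.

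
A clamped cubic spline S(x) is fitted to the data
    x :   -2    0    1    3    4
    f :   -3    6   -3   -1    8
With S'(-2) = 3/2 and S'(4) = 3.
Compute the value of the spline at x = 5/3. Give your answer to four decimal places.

With m_i denoting the second derivative at x_i, h_i = 2, 1, 2, 1, and Δ_i = (y_(i+1) − y_i)/h_i = 9/2, -9, 1, 9:
  2·m_0 + 6·m_1 + 1·m_2 = 6(Δ_1 - Δ_0) = -81
  1·m_1 + 6·m_2 + 2·m_3 = 6(Δ_2 - Δ_1) = 60
  2·m_2 + 6·m_3 + 1·m_4 = 6(Δ_3 - Δ_2) = 48
Clamped end conditions give two more equations: 2h_0·m_0 + h_0·m_1 = 6(Δ_0 - S'(-2)) = 18 and h_3·m_3 + 2h_3·m_4 = 6(S'(4) - Δ_3) = -36.
Hence m_0 = 903/62, m_1 = -624/31, m_2 = 330/31, m_3 = 252/31, m_4 = -684/31.
On [1, 3], S(x) = -3 - 273/31·(x - 1) + 165/31·(x - 1)² - 13/62·(x - 1)³.
With (x - 1) = 2/3: S(5/3) = -5497/837.

-6.5675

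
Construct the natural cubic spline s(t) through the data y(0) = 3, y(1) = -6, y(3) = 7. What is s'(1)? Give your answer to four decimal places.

Put M_i = s'' at the i-th knot. Here h = (1, 2) and Δ = (-9, 13/2), so the interior equations h_(i-1)·M_(i-1) + 2(h_(i-1)+h_i)·M_i + h_i·M_(i+1) = 6(Δ_i − Δ_(i-1)) read
  1·M_0 + 6·M_1 + 2·M_2 = 6(Δ_1 - Δ_0) = 93
Natural end conditions: M_0 = M_2 = 0.
Hence M_0 = 0, M_1 = 31/2, M_2 = 0.
On [1, 3], s'(t) = b_1 + 2c_1·(t - 1) + 3d_1·(t - 1)² with b_1 = Δ_1 - h_1(2M_1 + M_2)/6 = -23/6, c_1 = M_1/2 = 31/4, d_1 = (M_2 - M_1)/(6h_1) = -31/24. So s'(1) = -23/6.

-3.8333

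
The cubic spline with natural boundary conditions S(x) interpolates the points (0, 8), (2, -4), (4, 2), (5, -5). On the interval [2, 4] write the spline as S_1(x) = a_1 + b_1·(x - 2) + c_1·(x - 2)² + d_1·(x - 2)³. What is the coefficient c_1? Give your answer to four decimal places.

Let σ_i = S''(x_i). Step sizes h_i = 2, 2, 1; slopes of the chords Δ_i = (y_(i+1) - y_i)/h_i = -6, 3, -7.
  2·σ_0 + 8·σ_1 + 2·σ_2 = 6(Δ_1 - Δ_0) = 54
  2·σ_1 + 6·σ_2 + 1·σ_3 = 6(Δ_2 - Δ_1) = -60
Natural end conditions: σ_0 = σ_3 = 0.
Solving the tridiagonal system: σ_0 = 0, σ_1 = 111/11, σ_2 = -147/11, σ_3 = 0.
On [2, 4], with S_1(x) = a_1 + b_1·(x - 2) + c_1·(x - 2)² + d_1·(x - 2)³: c_1 = σ_1/2 = 111/22, d_1 = (σ_2 - σ_1)/(6h_1) = -43/22, b_1 = Δ_1 - h_1(2σ_1 + σ_2)/6 = 8/11.

5.0455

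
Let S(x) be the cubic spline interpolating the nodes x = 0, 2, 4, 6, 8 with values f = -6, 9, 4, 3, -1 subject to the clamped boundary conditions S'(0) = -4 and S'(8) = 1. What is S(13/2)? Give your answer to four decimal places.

Put m_i = S'' at the i-th knot. Here h = (2, 2, 2, 2) and Δ = (15/2, -5/2, -1/2, -2), so the interior equations h_(i-1)·m_(i-1) + 2(h_(i-1)+h_i)·m_i + h_i·m_(i+1) = 6(Δ_i − Δ_(i-1)) read
  2·m_0 + 8·m_1 + 2·m_2 = 6(Δ_1 - Δ_0) = -60
  2·m_1 + 8·m_2 + 2·m_3 = 6(Δ_2 - Δ_1) = 12
  2·m_2 + 8·m_3 + 2·m_4 = 6(Δ_3 - Δ_2) = -9
Clamped end conditions give two more equations: 2h_0·m_0 + h_0·m_1 = 6(Δ_0 - S'(0)) = 69 and h_3·m_3 + 2h_3·m_4 = 6(S'(8) - Δ_3) = 18.
Solving: m_0 = 2791/112, m_1 = -859/56, m_2 = 103/16, m_3 = -247/56, m_4 = 751/112.
On [6, 8], S(x) = 3 - 145/112·(x - 6) - 247/112·(x - 6)² + 415/448·(x - 6)³.
With (x - 6) = 1/2: S(13/2) = 6871/3584.

1.9171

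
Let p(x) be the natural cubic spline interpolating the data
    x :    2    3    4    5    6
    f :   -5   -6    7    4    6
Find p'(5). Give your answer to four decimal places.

Put σ_i = p'' at the i-th knot. Here h = (1, 1, 1, 1) and Δ = (-1, 13, -3, 2), so the interior equations h_(i-1)·σ_(i-1) + 2(h_(i-1)+h_i)·σ_i + h_i·σ_(i+1) = 6(Δ_i − Δ_(i-1)) read
  1·σ_0 + 4·σ_1 + 1·σ_2 = 6(Δ_1 - Δ_0) = 84
  1·σ_1 + 4·σ_2 + 1·σ_3 = 6(Δ_2 - Δ_1) = -96
  1·σ_2 + 4·σ_3 + 1·σ_4 = 6(Δ_3 - Δ_2) = 30
Natural end conditions: σ_0 = σ_4 = 0.
Forward elimination and back-substitution give σ_0 = 0, σ_1 = 837/28, σ_2 = -249/7, σ_3 = 459/28, σ_4 = 0.
On [5, 6], p'(x) = b_3 + 2c_3·(x - 5) + 3d_3·(x - 5)² with b_3 = Δ_3 - h_3(2σ_3 + σ_4)/6 = -97/28, c_3 = σ_3/2 = 459/56, d_3 = (σ_4 - σ_3)/(6h_3) = -153/56. So p'(5) = -97/28.

-3.4643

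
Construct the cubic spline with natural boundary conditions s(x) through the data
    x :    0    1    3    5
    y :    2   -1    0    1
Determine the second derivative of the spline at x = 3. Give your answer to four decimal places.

Write m_i for s''(x_i). With h_i = 1, 2, 2 and divided differences Δ_i = -3, 1/2, 1/2, the continuity of s' gives the tridiagonal system
  1·m_0 + 6·m_1 + 2·m_2 = 6(Δ_1 - Δ_0) = 21
  2·m_1 + 8·m_2 + 2·m_3 = 6(Δ_2 - Δ_1) = 0
Natural end conditions: m_0 = m_3 = 0.
Solving: m_0 = 0, m_1 = 42/11, m_2 = -21/22, m_3 = 0.

-0.9545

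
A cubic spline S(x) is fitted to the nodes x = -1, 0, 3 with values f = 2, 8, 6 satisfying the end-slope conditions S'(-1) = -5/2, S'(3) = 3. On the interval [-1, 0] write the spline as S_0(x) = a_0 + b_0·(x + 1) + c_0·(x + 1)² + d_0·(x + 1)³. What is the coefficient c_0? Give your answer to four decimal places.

Put σ_i = S'' at the i-th knot. Here h = (1, 3) and Δ = (6, -2/3), so the interior equations h_(i-1)·σ_(i-1) + 2(h_(i-1)+h_i)·σ_i + h_i·σ_(i+1) = 6(Δ_i − Δ_(i-1)) read
  1·σ_0 + 8·σ_1 + 3·σ_2 = 6(Δ_1 - Δ_0) = -40
Clamped end conditions give two more equations: 2h_0·σ_0 + h_0·σ_1 = 6(Δ_0 - S'(-1)) = 51 and h_1·σ_1 + 2h_1·σ_2 = 6(S'(3) - Δ_1) = 22.
Hence σ_0 = 255/8, σ_1 = -51/4, σ_2 = 241/24.
On [-1, 0], with S_0(x) = a_0 + b_0·(x + 1) + c_0·(x + 1)² + d_0·(x + 1)³: c_0 = σ_0/2 = 255/16, d_0 = (σ_1 - σ_0)/(6h_0) = -119/16, b_0 = Δ_0 - h_0(2σ_0 + σ_1)/6 = -5/2.

15.9375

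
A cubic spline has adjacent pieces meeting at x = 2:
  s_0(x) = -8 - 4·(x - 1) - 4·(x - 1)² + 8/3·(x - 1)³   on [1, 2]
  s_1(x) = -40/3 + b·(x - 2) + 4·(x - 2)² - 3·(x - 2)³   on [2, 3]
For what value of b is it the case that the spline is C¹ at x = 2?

s_0'(x) = -4 - 8·(x - 1) + 8·(x - 1)², so s_0'(2) = -4. On the right, s_1'(2) = b, so b = -4.

-4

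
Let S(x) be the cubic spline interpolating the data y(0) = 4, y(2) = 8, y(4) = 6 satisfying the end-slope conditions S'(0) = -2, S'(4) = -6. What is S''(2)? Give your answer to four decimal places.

-2.5000

Put σ_i = S'' at the i-th knot. Here h = (2, 2) and Δ = (2, -1), so the interior equations h_(i-1)·σ_(i-1) + 2(h_(i-1)+h_i)·σ_i + h_i·σ_(i+1) = 6(Δ_i − Δ_(i-1)) read
  2·σ_0 + 8·σ_1 + 2·σ_2 = 6(Δ_1 - Δ_0) = -18
Clamped end conditions give two more equations: 2h_0·σ_0 + h_0·σ_1 = 6(Δ_0 - S'(0)) = 24 and h_1·σ_1 + 2h_1·σ_2 = 6(S'(4) - Δ_1) = -30.
Forward elimination and back-substitution give σ_0 = 29/4, σ_1 = -5/2, σ_2 = -25/4.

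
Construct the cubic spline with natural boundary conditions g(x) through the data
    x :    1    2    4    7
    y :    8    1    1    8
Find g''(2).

7

With m_i denoting the second derivative at x_i, h_i = 1, 2, 3, and Δ_i = (y_(i+1) − y_i)/h_i = -7, 0, 7/3:
  1·m_0 + 6·m_1 + 2·m_2 = 6(Δ_1 - Δ_0) = 42
  2·m_1 + 10·m_2 + 3·m_3 = 6(Δ_2 - Δ_1) = 14
Natural end conditions: m_0 = m_3 = 0.
Hence m_0 = 0, m_1 = 7, m_2 = 0, m_3 = 0.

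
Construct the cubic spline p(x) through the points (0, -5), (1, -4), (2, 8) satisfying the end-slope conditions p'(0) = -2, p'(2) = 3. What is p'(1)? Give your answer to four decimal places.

Let M_i = p''(x_i). Step sizes h_i = 1, 1; slopes of the chords Δ_i = (y_(i+1) - y_i)/h_i = 1, 12.
  1·M_0 + 4·M_1 + 1·M_2 = 6(Δ_1 - Δ_0) = 66
Clamped end conditions give two more equations: 2h_0·M_0 + h_0·M_1 = 6(Δ_0 - p'(0)) = 18 and h_1·M_1 + 2h_1·M_2 = 6(p'(2) - Δ_1) = -54.
Solving: M_0 = -5, M_1 = 28, M_2 = -41.
On [1, 2], p'(x) = b_1 + 2c_1·(x - 1) + 3d_1·(x - 1)² with b_1 = Δ_1 - h_1(2M_1 + M_2)/6 = 19/2, c_1 = M_1/2 = 14, d_1 = (M_2 - M_1)/(6h_1) = -23/2. So p'(1) = 19/2.

9.5000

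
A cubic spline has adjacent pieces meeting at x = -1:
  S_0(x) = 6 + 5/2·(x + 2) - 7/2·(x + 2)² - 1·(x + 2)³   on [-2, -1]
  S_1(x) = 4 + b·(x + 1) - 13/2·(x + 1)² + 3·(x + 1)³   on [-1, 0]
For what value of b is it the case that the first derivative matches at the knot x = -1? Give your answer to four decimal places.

-7.5000

S_0'(x) = 5/2 - 7·(x + 2) - 3·(x + 2)², so S_0'(-1) = -15/2. On the right, S_1'(-1) = b, so b = -15/2.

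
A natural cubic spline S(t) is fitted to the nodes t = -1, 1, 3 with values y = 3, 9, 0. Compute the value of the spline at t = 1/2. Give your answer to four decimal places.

Put m_i = S'' at the i-th knot. Here h = (2, 2) and Δ = (3, -9/2), so the interior equations h_(i-1)·m_(i-1) + 2(h_(i-1)+h_i)·m_i + h_i·m_(i+1) = 6(Δ_i − Δ_(i-1)) read
  2·m_0 + 8·m_1 + 2·m_2 = 6(Δ_1 - Δ_0) = -45
Natural end conditions: m_0 = m_2 = 0.
Solving: m_0 = 0, m_1 = -45/8, m_2 = 0.
On [-1, 1], S(t) = 3 + 39/8·(t + 1) + 0·(t + 1)² - 15/32·(t + 1)³.
With (t + 1) = 3/2: S(1/2) = 2235/256.

8.7305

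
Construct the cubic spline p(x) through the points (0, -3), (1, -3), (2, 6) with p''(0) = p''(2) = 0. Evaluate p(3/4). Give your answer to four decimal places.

-3.7383

With M_i denoting the second derivative at x_i, h_i = 1, 1, and Δ_i = (y_(i+1) − y_i)/h_i = 0, 9:
  1·M_0 + 4·M_1 + 1·M_2 = 6(Δ_1 - Δ_0) = 54
Natural end conditions: M_0 = M_2 = 0.
Solving: M_0 = 0, M_1 = 27/2, M_2 = 0.
On [0, 1], p(x) = -3 - 9/4·x + 0·x² + 9/4·x³.
With x = 3/4: p(3/4) = -957/256.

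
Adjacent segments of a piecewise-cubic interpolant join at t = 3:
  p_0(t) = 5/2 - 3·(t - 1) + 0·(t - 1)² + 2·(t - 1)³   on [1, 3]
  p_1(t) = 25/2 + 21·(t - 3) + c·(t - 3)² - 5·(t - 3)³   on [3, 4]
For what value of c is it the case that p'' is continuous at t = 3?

p_0''(t) = 0 + 12·(t - 1), so p_0''(3) = 24. On the right, p_1''(3) = 2c, so c = 12.

12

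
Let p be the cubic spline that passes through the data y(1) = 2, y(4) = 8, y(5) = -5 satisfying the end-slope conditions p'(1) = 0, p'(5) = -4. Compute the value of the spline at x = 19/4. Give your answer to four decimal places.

-2.9863

Write σ_i for p''(x_i). With h_i = 3, 1 and divided differences Δ_i = 2, -13, the continuity of p' gives the tridiagonal system
  3·σ_0 + 8·σ_1 + 1·σ_2 = 6(Δ_1 - Δ_0) = -90
Clamped end conditions give two more equations: 2h_0·σ_0 + h_0·σ_1 = 6(Δ_0 - p'(1)) = 12 and h_1·σ_1 + 2h_1·σ_2 = 6(p'(5) - Δ_1) = 54.
Solving: σ_0 = 49/4, σ_1 = -41/2, σ_2 = 149/4.
On [4, 5], p(x) = 8 - 99/8·(x - 4) - 41/4·(x - 4)² + 77/8·(x - 4)³.
With (x - 4) = 3/4: p(19/4) = -1529/512.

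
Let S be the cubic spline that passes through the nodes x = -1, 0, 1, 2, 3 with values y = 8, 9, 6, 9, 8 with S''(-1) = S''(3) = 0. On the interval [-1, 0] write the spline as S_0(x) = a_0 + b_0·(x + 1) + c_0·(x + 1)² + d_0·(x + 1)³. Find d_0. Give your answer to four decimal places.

Let m_i = S''(x_i). Step sizes h_i = 1, 1, 1, 1; slopes of the chords Δ_i = (y_(i+1) - y_i)/h_i = 1, -3, 3, -1.
  1·m_0 + 4·m_1 + 1·m_2 = 6(Δ_1 - Δ_0) = -24
  1·m_1 + 4·m_2 + 1·m_3 = 6(Δ_2 - Δ_1) = 36
  1·m_2 + 4·m_3 + 1·m_4 = 6(Δ_3 - Δ_2) = -24
Natural end conditions: m_0 = m_4 = 0.
Hence m_0 = 0, m_1 = -66/7, m_2 = 96/7, m_3 = -66/7, m_4 = 0.
On [-1, 0], with S_0(x) = a_0 + b_0·(x + 1) + c_0·(x + 1)² + d_0·(x + 1)³: c_0 = m_0/2 = 0, d_0 = (m_1 - m_0)/(6h_0) = -11/7, b_0 = Δ_0 - h_0(2m_0 + m_1)/6 = 18/7.

-1.5714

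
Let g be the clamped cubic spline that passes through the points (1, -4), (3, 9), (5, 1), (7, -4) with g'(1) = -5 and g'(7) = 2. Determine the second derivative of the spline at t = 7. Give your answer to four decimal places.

4.9333

Write M_i for g''(x_i). With h_i = 2, 2, 2 and divided differences Δ_i = 13/2, -4, -5/2, the continuity of g' gives the tridiagonal system
  2·M_0 + 8·M_1 + 2·M_2 = 6(Δ_1 - Δ_0) = -63
  2·M_1 + 8·M_2 + 2·M_3 = 6(Δ_2 - Δ_1) = 9
Clamped end conditions give two more equations: 2h_0·M_0 + h_0·M_1 = 6(Δ_0 - g'(1)) = 69 and h_2·M_2 + 2h_2·M_3 = 6(g'(7) - Δ_2) = 27.
Solving the tridiagonal system: M_0 = 371/15, M_1 = -449/30, M_2 = 109/30, M_3 = 74/15.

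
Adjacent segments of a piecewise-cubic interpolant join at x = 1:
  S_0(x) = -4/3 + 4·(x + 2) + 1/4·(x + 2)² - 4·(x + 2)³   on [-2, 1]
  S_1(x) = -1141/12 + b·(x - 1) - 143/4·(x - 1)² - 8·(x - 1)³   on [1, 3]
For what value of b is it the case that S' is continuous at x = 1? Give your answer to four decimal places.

S_0'(x) = 4 + 1/2·(x + 2) - 12·(x + 2)², so S_0'(1) = -205/2. On the right, S_1'(1) = b, so b = -205/2.

-102.5000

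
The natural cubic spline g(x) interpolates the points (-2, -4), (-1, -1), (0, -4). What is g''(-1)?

With M_i denoting the second derivative at x_i, h_i = 1, 1, and Δ_i = (y_(i+1) − y_i)/h_i = 3, -3:
  1·M_0 + 4·M_1 + 1·M_2 = 6(Δ_1 - Δ_0) = -36
Natural end conditions: M_0 = M_2 = 0.
Solving the tridiagonal system: M_0 = 0, M_1 = -9, M_2 = 0.

-9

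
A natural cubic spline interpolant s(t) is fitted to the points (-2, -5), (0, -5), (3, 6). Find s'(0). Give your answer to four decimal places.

1.4667

Put M_i = s'' at the i-th knot. Here h = (2, 3) and Δ = (0, 11/3), so the interior equations h_(i-1)·M_(i-1) + 2(h_(i-1)+h_i)·M_i + h_i·M_(i+1) = 6(Δ_i − Δ_(i-1)) read
  2·M_0 + 10·M_1 + 3·M_2 = 6(Δ_1 - Δ_0) = 22
Natural end conditions: M_0 = M_2 = 0.
Solving: M_0 = 0, M_1 = 11/5, M_2 = 0.
On [0, 3], s'(t) = b_1 + 2c_1·t + 3d_1·t² with b_1 = Δ_1 - h_1(2M_1 + M_2)/6 = 22/15, c_1 = M_1/2 = 11/10, d_1 = (M_2 - M_1)/(6h_1) = -11/90. So s'(0) = 22/15.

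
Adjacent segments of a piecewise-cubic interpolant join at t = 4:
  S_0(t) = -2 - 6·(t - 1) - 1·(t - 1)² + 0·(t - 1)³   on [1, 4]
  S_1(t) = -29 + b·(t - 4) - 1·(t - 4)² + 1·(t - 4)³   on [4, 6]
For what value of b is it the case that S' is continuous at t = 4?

-12

S_0'(t) = -6 - 2·(t - 1) + 0·(t - 1)², so S_0'(4) = -12. On the right, S_1'(4) = b, so b = -12.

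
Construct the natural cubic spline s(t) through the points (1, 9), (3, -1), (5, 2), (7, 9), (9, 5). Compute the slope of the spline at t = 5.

Write m_i for s''(x_i). With h_i = 2, 2, 2, 2 and divided differences Δ_i = -5, 3/2, 7/2, -2, the continuity of s' gives the tridiagonal system
  2·m_0 + 8·m_1 + 2·m_2 = 6(Δ_1 - Δ_0) = 39
  2·m_1 + 8·m_2 + 2·m_3 = 6(Δ_2 - Δ_1) = 12
  2·m_2 + 8·m_3 + 2·m_4 = 6(Δ_3 - Δ_2) = -33
Natural end conditions: m_0 = m_4 = 0.
Solving: m_0 = 0, m_1 = 9/2, m_2 = 3/2, m_3 = -9/2, m_4 = 0.
On [5, 7], s'(t) = b_2 + 2c_2·(t - 5) + 3d_2·(t - 5)² with b_2 = Δ_2 - h_2(2m_2 + m_3)/6 = 4, c_2 = m_2/2 = 3/4, d_2 = (m_3 - m_2)/(6h_2) = -1/2. So s'(5) = 4.

4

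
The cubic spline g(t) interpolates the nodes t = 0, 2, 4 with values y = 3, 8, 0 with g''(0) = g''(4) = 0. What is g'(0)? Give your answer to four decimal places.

4.1250

Let M_i = g''(x_i). Step sizes h_i = 2, 2; slopes of the chords Δ_i = (y_(i+1) - y_i)/h_i = 5/2, -4.
  2·M_0 + 8·M_1 + 2·M_2 = 6(Δ_1 - Δ_0) = -39
Natural end conditions: M_0 = M_2 = 0.
Solving the tridiagonal system: M_0 = 0, M_1 = -39/8, M_2 = 0.
On [0, 2], g'(t) = b_0 + 2c_0·t + 3d_0·t² with b_0 = Δ_0 - h_0(2M_0 + M_1)/6 = 33/8, c_0 = M_0/2 = 0, d_0 = (M_1 - M_0)/(6h_0) = -13/32. So g'(0) = 33/8.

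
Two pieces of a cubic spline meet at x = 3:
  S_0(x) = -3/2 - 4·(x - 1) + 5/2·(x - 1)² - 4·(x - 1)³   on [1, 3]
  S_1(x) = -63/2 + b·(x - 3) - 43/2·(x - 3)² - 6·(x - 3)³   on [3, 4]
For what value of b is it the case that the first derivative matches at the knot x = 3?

S_0'(x) = -4 + 5·(x - 1) - 12·(x - 1)², so S_0'(3) = -42. On the right, S_1'(3) = b, so b = -42.

-42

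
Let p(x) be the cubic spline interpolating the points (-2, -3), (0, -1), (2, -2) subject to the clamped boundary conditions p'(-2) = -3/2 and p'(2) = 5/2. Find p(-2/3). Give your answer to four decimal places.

-1.7778

Write m_i for p''(x_i). With h_i = 2, 2 and divided differences Δ_i = 1, -1/2, the continuity of p' gives the tridiagonal system
  2·m_0 + 8·m_1 + 2·m_2 = 6(Δ_1 - Δ_0) = -9
Clamped end conditions give two more equations: 2h_0·m_0 + h_0·m_1 = 6(Δ_0 - p'(-2)) = 15 and h_1·m_1 + 2h_1·m_2 = 6(p'(2) - Δ_1) = 18.
Hence m_0 = 47/8, m_1 = -17/4, m_2 = 53/8.
On [-2, 0], p(x) = -3 - 3/2·(x + 2) + 47/16·(x + 2)² - 27/32·(x + 2)³.
With (x + 2) = 4/3: p(-2/3) = -16/9.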